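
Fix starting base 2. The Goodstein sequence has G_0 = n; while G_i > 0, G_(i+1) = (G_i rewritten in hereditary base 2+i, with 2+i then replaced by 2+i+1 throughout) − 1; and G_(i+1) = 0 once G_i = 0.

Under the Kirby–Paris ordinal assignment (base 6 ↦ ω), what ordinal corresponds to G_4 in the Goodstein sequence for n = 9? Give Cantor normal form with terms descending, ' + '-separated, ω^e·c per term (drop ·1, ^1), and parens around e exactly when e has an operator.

step 0: 9 = 2^(2 + 1) + 1; sub 3 for 2: 3^(3 + 1) + 1; = 82; G_1 = 82−1 = 81
step 1: 81 = 3^(3 + 1); sub 4 for 3: 4^(4 + 1); = 1024; G_2 = 1024−1 = 1023
step 2: 1023 = 3·4^4 + 3·4^3 + 3·4^2 + 3·4 + 3; sub 5 for 4: 3·5^5 + 3·5^3 + 3·5^2 + 3·5 + 3; = 9843; G_3 = 9843−1 = 9842
step 3: 9842 = 3·5^5 + 3·5^3 + 3·5^2 + 3·5 + 2; sub 6 for 5: 3·6^6 + 3·6^3 + 3·6^2 + 3·6 + 2; = 140744; G_4 = 140744−1 = 140743
step 4: 140743 = 3·6^6 + 3·6^3 + 3·6^2 + 3·6 + 1; sub 7 for 6: 3·7^7 + 3·7^3 + 3·7^2 + 3·7 + 1; = 2471827; G_5 = 2471827−1 = 2471826

ω^ω·3 + ω^3·3 + ω^2·3 + ω·3 + 1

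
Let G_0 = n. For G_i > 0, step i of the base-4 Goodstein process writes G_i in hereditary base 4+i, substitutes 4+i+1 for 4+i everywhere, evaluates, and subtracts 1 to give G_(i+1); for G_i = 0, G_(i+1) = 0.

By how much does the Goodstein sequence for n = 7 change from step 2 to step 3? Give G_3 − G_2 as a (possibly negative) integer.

0

G_0=7  [base 4] 4 + 3  →[4↦5]→  5 + 3 = 8  −1 ⇒ G_1=7
G_1=7  [base 5] 5 + 2  →[5↦6]→  6 + 2 = 8  −1 ⇒ G_2=7
G_2=7  [base 6] 6 + 1  →[6↦7]→  7 + 1 = 8  −1 ⇒ G_3=7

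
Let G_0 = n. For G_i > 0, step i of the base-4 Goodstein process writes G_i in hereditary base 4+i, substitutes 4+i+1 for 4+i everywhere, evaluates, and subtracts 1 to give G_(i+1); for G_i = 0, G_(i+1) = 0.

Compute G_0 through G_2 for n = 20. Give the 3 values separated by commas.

20, 29, 39

i=0: 20 = 4^2 + 4 (b=4); 4→5: 5^2 + 5 = 30; 30−1 = 29
i=1: 29 = 5^2 + 4 (b=5); 5→6: 6^2 + 4 = 40; 40−1 = 39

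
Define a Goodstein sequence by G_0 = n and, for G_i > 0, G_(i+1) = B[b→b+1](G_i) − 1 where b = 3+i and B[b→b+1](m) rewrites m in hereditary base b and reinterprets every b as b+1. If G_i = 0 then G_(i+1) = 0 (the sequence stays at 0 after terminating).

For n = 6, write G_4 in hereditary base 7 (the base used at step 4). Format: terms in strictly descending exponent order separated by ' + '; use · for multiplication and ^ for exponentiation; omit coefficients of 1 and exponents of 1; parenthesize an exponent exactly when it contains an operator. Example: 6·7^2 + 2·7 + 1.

7

(0) 6|_3 = 2·3 ↦ 2·4|_4 = 8 ⇒ 7
(1) 7|_4 = 4 + 3 ↦ 5 + 3|_5 = 8 ⇒ 7
(2) 7|_5 = 5 + 2 ↦ 6 + 2|_6 = 8 ⇒ 7
(3) 7|_6 = 6 + 1 ↦ 7 + 1|_7 = 8 ⇒ 7
(4) 7|_7 = 7 ↦ 8|_8 = 8 ⇒ 7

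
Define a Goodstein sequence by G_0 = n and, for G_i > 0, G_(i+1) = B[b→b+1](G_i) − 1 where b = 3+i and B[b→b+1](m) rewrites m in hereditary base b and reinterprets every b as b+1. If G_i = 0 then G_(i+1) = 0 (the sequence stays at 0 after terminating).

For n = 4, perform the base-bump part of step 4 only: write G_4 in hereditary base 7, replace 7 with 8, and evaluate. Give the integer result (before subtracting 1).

2

(0) 4|_3 = 3 + 1 ↦ 4 + 1|_4 = 5 ⇒ 4
(1) 4|_4 = 4 ↦ 5|_5 = 5 ⇒ 4
(2) 4|_5 = 4 ↦ 4|_6 = 4 ⇒ 3
(3) 3|_6 = 3 ↦ 3|_7 = 3 ⇒ 2
(4) 2|_7 = 2 ↦ 2|_8 = 2 ⇒ 1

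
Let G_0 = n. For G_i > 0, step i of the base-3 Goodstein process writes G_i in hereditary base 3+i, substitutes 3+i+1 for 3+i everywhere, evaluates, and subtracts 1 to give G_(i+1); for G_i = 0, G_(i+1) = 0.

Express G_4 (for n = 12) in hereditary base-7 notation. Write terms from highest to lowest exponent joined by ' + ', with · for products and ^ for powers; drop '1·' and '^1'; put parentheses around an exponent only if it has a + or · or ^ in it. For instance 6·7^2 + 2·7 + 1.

i=0: 12 = 3^2 + 3 (b=3); 3→4: 4^2 + 4 = 20; 20−1 = 19
i=1: 19 = 4^2 + 3 (b=4); 4→5: 5^2 + 3 = 28; 28−1 = 27
i=2: 27 = 5^2 + 2 (b=5); 5→6: 6^2 + 2 = 38; 38−1 = 37
i=3: 37 = 6^2 + 1 (b=6); 6→7: 7^2 + 1 = 50; 50−1 = 49

7^2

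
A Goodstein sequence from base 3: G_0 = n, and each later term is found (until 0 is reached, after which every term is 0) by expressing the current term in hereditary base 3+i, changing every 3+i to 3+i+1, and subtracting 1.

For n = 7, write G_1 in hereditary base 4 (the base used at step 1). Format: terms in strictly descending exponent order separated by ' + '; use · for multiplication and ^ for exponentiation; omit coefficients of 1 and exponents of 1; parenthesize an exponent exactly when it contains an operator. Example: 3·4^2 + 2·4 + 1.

2·4

(0) 7|_3 = 2·3 + 1 ↦ 2·4 + 1|_4 = 9 ⇒ 8
(1) 8|_4 = 2·4 ↦ 2·5|_5 = 10 ⇒ 9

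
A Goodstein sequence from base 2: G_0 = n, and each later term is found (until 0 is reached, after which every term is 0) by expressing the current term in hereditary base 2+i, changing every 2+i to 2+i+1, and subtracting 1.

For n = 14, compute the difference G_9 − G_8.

3038428706945

14 —HB2→ 2^(2 + 1) + 2^2 + 2 —bump→ 3^(3 + 1) + 3^3 + 3 = 111 —(−1)→ 110
110 —HB3→ 3^(3 + 1) + 3^3 + 2 —bump→ 4^(4 + 1) + 4^4 + 2 = 1282 —(−1)→ 1281
1281 —HB4→ 4^(4 + 1) + 4^4 + 1 —bump→ 5^(5 + 1) + 5^5 + 1 = 18751 —(−1)→ 18750
18750 —HB5→ 5^(5 + 1) + 5^5 —bump→ 6^(6 + 1) + 6^6 = 326592 —(−1)→ 326591
326591 —HB6→ 6^(6 + 1) + 5·6^5 + 5·6^4 + 5·6^3 + 5·6^2 + 5·6 + 5 —bump→ 7^(7 + 1) + 5·7^5 + 5·7^4 + 5·7^3 + 5·7^2 + 5·7 + 5 = 5862841 —(−1)→ 5862840
5862840 —HB7→ 7^(7 + 1) + 5·7^5 + 5·7^4 + 5·7^3 + 5·7^2 + 5·7 + 4 —bump→ 8^(8 + 1) + 5·8^5 + 5·8^4 + 5·8^3 + 5·8^2 + 5·8 + 4 = 134404972 —(−1)→ 134404971
134404971 —HB8→ 8^(8 + 1) + 5·8^5 + 5·8^4 + 5·8^3 + 5·8^2 + 5·8 + 3 —bump→ 9^(9 + 1) + 5·9^5 + 5·9^4 + 5·9^3 + 5·9^2 + 5·9 + 3 = 3487116549 —(−1)→ 3487116548
3487116548 —HB9→ 9^(9 + 1) + 5·9^5 + 5·9^4 + 5·9^3 + 5·9^2 + 5·9 + 2 —bump→ 10^(10 + 1) + 5·10^5 + 5·10^4 + 5·10^3 + 5·10^2 + 5·10 + 2 = 100000555552 —(−1)→ 100000555551
100000555551 —HB10→ 10^(10 + 1) + 5·10^5 + 5·10^4 + 5·10^3 + 5·10^2 + 5·10 + 1 —bump→ 11^(11 + 1) + 5·11^5 + 5·11^4 + 5·11^3 + 5·11^2 + 5·11 + 1 = 3138429262497 —(−1)→ 3138429262496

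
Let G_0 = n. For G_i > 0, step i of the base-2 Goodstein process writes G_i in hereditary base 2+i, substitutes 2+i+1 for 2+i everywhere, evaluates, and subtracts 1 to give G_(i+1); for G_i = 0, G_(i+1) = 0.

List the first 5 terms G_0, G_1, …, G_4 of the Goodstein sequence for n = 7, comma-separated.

7, 30, 259, 3127, 46657

(0) 7|_2 = 2^2 + 2 + 1 ↦ 3^3 + 3 + 1|_3 = 31 ⇒ 30
(1) 30|_3 = 3^3 + 3 ↦ 4^4 + 4|_4 = 260 ⇒ 259
(2) 259|_4 = 4^4 + 3 ↦ 5^5 + 3|_5 = 3128 ⇒ 3127
(3) 3127|_5 = 5^5 + 2 ↦ 6^6 + 2|_6 = 46658 ⇒ 46657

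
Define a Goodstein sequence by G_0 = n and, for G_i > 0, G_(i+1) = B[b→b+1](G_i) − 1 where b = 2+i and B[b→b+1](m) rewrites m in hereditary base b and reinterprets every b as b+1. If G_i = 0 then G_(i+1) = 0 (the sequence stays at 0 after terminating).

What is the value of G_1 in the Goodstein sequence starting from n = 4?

[0] 4 ≡ 2^2 (base 2). Lift 3: 27. −1: 26.
[1] 26 ≡ 2·3^2 + 2·3 + 2 (base 3). Lift 4: 42. −1: 41.

26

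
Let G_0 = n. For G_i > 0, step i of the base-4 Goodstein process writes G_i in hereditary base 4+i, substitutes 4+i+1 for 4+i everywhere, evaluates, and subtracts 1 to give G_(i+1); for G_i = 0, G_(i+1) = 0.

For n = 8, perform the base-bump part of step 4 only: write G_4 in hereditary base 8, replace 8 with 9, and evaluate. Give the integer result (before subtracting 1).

8 —HB4→ 2·4 —bump→ 2·5 = 10 —(−1)→ 9
9 —HB5→ 5 + 4 —bump→ 6 + 4 = 10 —(−1)→ 9
9 —HB6→ 6 + 3 —bump→ 7 + 3 = 10 —(−1)→ 9
9 —HB7→ 7 + 2 —bump→ 8 + 2 = 10 —(−1)→ 9
9 —HB8→ 8 + 1 —bump→ 9 + 1 = 10 —(−1)→ 9

10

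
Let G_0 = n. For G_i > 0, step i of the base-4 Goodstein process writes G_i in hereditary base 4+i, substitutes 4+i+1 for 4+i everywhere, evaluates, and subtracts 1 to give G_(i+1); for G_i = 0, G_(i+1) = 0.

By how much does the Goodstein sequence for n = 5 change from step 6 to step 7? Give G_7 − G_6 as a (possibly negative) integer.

-1

base 4: 5 = 4 + 1; at 5: 5 + 1 = 6; next = 5
base 5: 5 = 5; at 6: 6 = 6; next = 5
base 6: 5 = 5; at 7: 5 = 5; next = 4
base 7: 4 = 4; at 8: 4 = 4; next = 3
base 8: 3 = 3; at 9: 3 = 3; next = 2
base 9: 2 = 2; at 10: 2 = 2; next = 1
base 10: 1 = 1; at 11: 1 = 1; next = 0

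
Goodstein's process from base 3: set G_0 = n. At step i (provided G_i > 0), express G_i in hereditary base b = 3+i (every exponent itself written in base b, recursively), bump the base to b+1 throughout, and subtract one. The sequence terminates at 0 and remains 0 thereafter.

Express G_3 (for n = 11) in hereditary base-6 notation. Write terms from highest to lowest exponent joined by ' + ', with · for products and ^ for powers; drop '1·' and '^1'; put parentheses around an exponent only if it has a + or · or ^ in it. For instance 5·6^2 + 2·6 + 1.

5·6 + 5

11 —HB3→ 3^2 + 2 —bump→ 4^2 + 2 = 18 —(−1)→ 17
17 —HB4→ 4^2 + 1 —bump→ 5^2 + 1 = 26 —(−1)→ 25
25 —HB5→ 5^2 —bump→ 6^2 = 36 —(−1)→ 35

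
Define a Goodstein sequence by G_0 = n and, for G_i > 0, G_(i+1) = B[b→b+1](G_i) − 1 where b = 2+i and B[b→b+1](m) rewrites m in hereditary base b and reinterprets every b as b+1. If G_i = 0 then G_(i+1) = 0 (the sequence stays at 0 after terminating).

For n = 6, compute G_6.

187243

G_0 = 6. HB_2(6) = 2^2 + 2. Bump = 30. G_1 = 29.
G_1 = 29. HB_3(29) = 3^3 + 2. Bump = 258. G_2 = 257.
G_2 = 257. HB_4(257) = 4^4 + 1. Bump = 3126. G_3 = 3125.
G_3 = 3125. HB_5(3125) = 5^5. Bump = 46656. G_4 = 46655.
G_4 = 46655. HB_6(46655) = 5·6^5 + 5·6^4 + 5·6^3 + 5·6^2 + 5·6 + 5. Bump = 98040. G_5 = 98039.
G_5 = 98039. HB_7(98039) = 5·7^5 + 5·7^4 + 5·7^3 + 5·7^2 + 5·7 + 4. Bump = 187244. G_6 = 187243.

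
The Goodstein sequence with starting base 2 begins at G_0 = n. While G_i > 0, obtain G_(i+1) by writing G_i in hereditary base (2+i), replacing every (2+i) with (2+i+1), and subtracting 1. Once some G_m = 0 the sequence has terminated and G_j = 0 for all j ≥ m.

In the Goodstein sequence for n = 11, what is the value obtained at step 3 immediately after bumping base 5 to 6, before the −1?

i=0: 11 = 2^(2 + 1) + 2 + 1 (b=2); 2→3: 3^(3 + 1) + 3 + 1 = 85; 85−1 = 84
i=1: 84 = 3^(3 + 1) + 3 (b=3); 3→4: 4^(4 + 1) + 4 = 1028; 1028−1 = 1027
i=2: 1027 = 4^(4 + 1) + 3 (b=4); 4→5: 5^(5 + 1) + 3 = 15628; 15628−1 = 15627
i=3: 15627 = 5^(5 + 1) + 2 (b=5); 5→6: 6^(6 + 1) + 2 = 279938; 279938−1 = 279937

279938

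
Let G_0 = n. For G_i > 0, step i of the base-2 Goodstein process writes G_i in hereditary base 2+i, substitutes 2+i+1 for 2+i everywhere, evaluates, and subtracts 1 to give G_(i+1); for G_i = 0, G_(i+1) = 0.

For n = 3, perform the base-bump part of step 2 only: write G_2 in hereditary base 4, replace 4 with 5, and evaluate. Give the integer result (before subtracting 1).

3 —HB2→ 2 + 1 —bump→ 3 + 1 = 4 —(−1)→ 3
3 —HB3→ 3 —bump→ 4 = 4 —(−1)→ 3
3 —HB4→ 3 —bump→ 3 = 3 —(−1)→ 2

3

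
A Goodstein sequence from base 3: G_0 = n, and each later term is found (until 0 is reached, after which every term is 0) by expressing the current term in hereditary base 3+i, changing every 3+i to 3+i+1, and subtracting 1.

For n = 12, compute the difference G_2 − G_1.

base 3: 12 = 3^2 + 3; at 4: 4^2 + 4 = 20; next = 19
base 4: 19 = 4^2 + 3; at 5: 5^2 + 3 = 28; next = 27

8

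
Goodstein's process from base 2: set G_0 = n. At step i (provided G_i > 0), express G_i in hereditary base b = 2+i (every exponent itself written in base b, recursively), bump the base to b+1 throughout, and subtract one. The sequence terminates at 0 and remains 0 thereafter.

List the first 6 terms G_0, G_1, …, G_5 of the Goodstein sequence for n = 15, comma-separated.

15, 111, 1283, 18752, 326593, 6588344

[0] 15 ≡ 2^(2 + 1) + 2^2 + 2 + 1 (base 2). Lift 3: 112. −1: 111.
[1] 111 ≡ 3^(3 + 1) + 3^3 + 3 (base 3). Lift 4: 1284. −1: 1283.
[2] 1283 ≡ 4^(4 + 1) + 4^4 + 3 (base 4). Lift 5: 18753. −1: 18752.
[3] 18752 ≡ 5^(5 + 1) + 5^5 + 2 (base 5). Lift 6: 326594. −1: 326593.
[4] 326593 ≡ 6^(6 + 1) + 6^6 + 1 (base 6). Lift 7: 6588345. −1: 6588344.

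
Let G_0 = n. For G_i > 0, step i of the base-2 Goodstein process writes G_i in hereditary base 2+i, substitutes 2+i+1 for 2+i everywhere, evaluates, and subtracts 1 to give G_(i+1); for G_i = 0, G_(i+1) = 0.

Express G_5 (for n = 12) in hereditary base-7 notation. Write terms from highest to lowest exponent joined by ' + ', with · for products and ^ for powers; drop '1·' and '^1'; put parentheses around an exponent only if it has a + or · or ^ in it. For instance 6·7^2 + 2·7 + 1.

7^(7 + 1) + 2·7^2 + 7 + 4

step 0: 12 = 2^(2 + 1) + 2^2; sub 3 for 2: 3^(3 + 1) + 3^3; = 108; G_1 = 108−1 = 107
step 1: 107 = 3^(3 + 1) + 2·3^2 + 2·3 + 2; sub 4 for 3: 4^(4 + 1) + 2·4^2 + 2·4 + 2; = 1066; G_2 = 1066−1 = 1065
step 2: 1065 = 4^(4 + 1) + 2·4^2 + 2·4 + 1; sub 5 for 4: 5^(5 + 1) + 2·5^2 + 2·5 + 1; = 15686; G_3 = 15686−1 = 15685
step 3: 15685 = 5^(5 + 1) + 2·5^2 + 2·5; sub 6 for 5: 6^(6 + 1) + 2·6^2 + 2·6; = 280020; G_4 = 280020−1 = 280019
step 4: 280019 = 6^(6 + 1) + 2·6^2 + 6 + 5; sub 7 for 6: 7^(7 + 1) + 2·7^2 + 7 + 5; = 5764911; G_5 = 5764911−1 = 5764910
step 5: 5764910 = 7^(7 + 1) + 2·7^2 + 7 + 4; sub 8 for 7: 8^(8 + 1) + 2·8^2 + 8 + 4; = 134217868; G_6 = 134217868−1 = 134217867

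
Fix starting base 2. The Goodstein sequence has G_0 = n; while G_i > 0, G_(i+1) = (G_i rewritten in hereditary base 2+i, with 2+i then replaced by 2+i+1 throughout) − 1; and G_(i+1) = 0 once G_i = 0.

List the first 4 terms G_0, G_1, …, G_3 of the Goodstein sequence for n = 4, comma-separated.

[0] 4 ≡ 2^2 (base 2). Lift 3: 27. −1: 26.
[1] 26 ≡ 2·3^2 + 2·3 + 2 (base 3). Lift 4: 42. −1: 41.
[2] 41 ≡ 2·4^2 + 2·4 + 1 (base 4). Lift 5: 61. −1: 60.

4, 26, 41, 60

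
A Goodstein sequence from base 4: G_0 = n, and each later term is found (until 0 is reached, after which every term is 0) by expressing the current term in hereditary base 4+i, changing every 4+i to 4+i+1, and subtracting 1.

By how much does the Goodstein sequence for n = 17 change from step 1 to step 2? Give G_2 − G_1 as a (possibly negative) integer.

(0) 17|_4 = 4^2 + 1 ↦ 5^2 + 1|_5 = 26 ⇒ 25
(1) 25|_5 = 5^2 ↦ 6^2|_6 = 36 ⇒ 35

10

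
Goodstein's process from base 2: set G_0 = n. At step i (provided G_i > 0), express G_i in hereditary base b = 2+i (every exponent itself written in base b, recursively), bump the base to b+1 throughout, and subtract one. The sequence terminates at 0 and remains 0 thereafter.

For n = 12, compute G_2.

i=0: 12 = 2^(2 + 1) + 2^2 (b=2); 2→3: 3^(3 + 1) + 3^3 = 108; 108−1 = 107
i=1: 107 = 3^(3 + 1) + 2·3^2 + 2·3 + 2 (b=3); 3→4: 4^(4 + 1) + 2·4^2 + 2·4 + 2 = 1066; 1066−1 = 1065

1065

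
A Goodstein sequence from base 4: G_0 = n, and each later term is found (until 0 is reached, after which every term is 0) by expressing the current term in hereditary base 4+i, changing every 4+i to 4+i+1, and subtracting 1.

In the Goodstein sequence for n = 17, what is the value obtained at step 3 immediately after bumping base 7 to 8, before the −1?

(0) 17|_4 = 4^2 + 1 ↦ 5^2 + 1|_5 = 26 ⇒ 25
(1) 25|_5 = 5^2 ↦ 6^2|_6 = 36 ⇒ 35
(2) 35|_6 = 5·6 + 5 ↦ 5·7 + 5|_7 = 40 ⇒ 39
(3) 39|_7 = 5·7 + 4 ↦ 5·8 + 4|_8 = 44 ⇒ 43

44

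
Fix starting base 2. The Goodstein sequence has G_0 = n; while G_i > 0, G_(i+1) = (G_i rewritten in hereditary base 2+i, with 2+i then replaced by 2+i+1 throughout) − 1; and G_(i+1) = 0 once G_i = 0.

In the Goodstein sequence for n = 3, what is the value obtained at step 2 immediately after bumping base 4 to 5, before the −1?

3

step 0: 3 = 2 + 1; sub 3 for 2: 3 + 1; = 4; G_1 = 4−1 = 3
step 1: 3 = 3; sub 4 for 3: 4; = 4; G_2 = 4−1 = 3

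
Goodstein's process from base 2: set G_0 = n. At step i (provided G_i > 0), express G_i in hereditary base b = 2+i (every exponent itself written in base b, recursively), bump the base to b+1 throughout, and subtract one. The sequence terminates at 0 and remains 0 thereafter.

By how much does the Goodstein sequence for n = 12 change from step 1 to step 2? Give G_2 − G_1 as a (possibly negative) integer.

958

step 0: 12 = 2^(2 + 1) + 2^2; sub 3 for 2: 3^(3 + 1) + 3^3; = 108; G_1 = 108−1 = 107
step 1: 107 = 3^(3 + 1) + 2·3^2 + 2·3 + 2; sub 4 for 3: 4^(4 + 1) + 2·4^2 + 2·4 + 2; = 1066; G_2 = 1066−1 = 1065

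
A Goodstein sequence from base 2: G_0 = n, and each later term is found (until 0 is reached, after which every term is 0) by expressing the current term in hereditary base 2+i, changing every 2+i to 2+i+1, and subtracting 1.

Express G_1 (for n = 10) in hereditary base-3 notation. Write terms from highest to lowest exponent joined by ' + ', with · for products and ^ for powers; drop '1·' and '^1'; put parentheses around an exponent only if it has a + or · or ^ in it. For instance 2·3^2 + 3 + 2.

G_0=10  [base 2] 2^(2 + 1) + 2  →[2↦3]→  3^(3 + 1) + 3 = 84  −1 ⇒ G_1=83
G_1=83  [base 3] 3^(3 + 1) + 2  →[3↦4]→  4^(4 + 1) + 2 = 1026  −1 ⇒ G_2=1025

3^(3 + 1) + 2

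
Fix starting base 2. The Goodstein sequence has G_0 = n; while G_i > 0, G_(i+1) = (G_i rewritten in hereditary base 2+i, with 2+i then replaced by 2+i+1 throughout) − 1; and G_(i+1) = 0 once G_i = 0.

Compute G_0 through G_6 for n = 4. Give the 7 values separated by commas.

4, 26, 41, 60, 83, 109, 139

G_0 = 4. HB_2(4) = 2^2. Bump = 27. G_1 = 26.
G_1 = 26. HB_3(26) = 2·3^2 + 2·3 + 2. Bump = 42. G_2 = 41.
G_2 = 41. HB_4(41) = 2·4^2 + 2·4 + 1. Bump = 61. G_3 = 60.
G_3 = 60. HB_5(60) = 2·5^2 + 2·5. Bump = 84. G_4 = 83.
G_4 = 83. HB_6(83) = 2·6^2 + 6 + 5. Bump = 110. G_5 = 109.
G_5 = 109. HB_7(109) = 2·7^2 + 7 + 4. Bump = 140. G_6 = 139.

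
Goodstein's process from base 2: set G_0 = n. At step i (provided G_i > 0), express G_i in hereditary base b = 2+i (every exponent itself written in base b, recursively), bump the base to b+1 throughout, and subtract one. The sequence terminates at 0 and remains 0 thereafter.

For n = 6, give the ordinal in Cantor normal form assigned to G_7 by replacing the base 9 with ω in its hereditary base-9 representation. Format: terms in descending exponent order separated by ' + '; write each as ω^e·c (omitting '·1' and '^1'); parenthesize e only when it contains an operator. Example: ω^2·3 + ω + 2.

i=0: 6 = 2^2 + 2 (b=2); 2→3: 3^3 + 3 = 30; 30−1 = 29
i=1: 29 = 3^3 + 2 (b=3); 3→4: 4^4 + 2 = 258; 258−1 = 257
i=2: 257 = 4^4 + 1 (b=4); 4→5: 5^5 + 1 = 3126; 3126−1 = 3125
i=3: 3125 = 5^5 (b=5); 5→6: 6^6 = 46656; 46656−1 = 46655
i=4: 46655 = 5·6^5 + 5·6^4 + 5·6^3 + 5·6^2 + 5·6 + 5 (b=6); 6→7: 5·7^5 + 5·7^4 + 5·7^3 + 5·7^2 + 5·7 + 5 = 98040; 98040−1 = 98039
i=5: 98039 = 5·7^5 + 5·7^4 + 5·7^3 + 5·7^2 + 5·7 + 4 (b=7); 7→8: 5·8^5 + 5·8^4 + 5·8^3 + 5·8^2 + 5·8 + 4 = 187244; 187244−1 = 187243
i=6: 187243 = 5·8^5 + 5·8^4 + 5·8^3 + 5·8^2 + 5·8 + 3 (b=8); 8→9: 5·9^5 + 5·9^4 + 5·9^3 + 5·9^2 + 5·9 + 3 = 332148; 332148−1 = 332147

ω^5·5 + ω^4·5 + ω^3·5 + ω^2·5 + ω·5 + 2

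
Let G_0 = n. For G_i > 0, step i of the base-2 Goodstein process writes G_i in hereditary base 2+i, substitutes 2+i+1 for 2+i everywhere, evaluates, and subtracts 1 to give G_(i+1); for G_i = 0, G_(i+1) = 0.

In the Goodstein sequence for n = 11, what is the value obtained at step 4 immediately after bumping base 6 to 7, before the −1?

5764802

(0) 11|_2 = 2^(2 + 1) + 2 + 1 ↦ 3^(3 + 1) + 3 + 1|_3 = 85 ⇒ 84
(1) 84|_3 = 3^(3 + 1) + 3 ↦ 4^(4 + 1) + 4|_4 = 1028 ⇒ 1027
(2) 1027|_4 = 4^(4 + 1) + 3 ↦ 5^(5 + 1) + 3|_5 = 15628 ⇒ 15627
(3) 15627|_5 = 5^(5 + 1) + 2 ↦ 6^(6 + 1) + 2|_6 = 279938 ⇒ 279937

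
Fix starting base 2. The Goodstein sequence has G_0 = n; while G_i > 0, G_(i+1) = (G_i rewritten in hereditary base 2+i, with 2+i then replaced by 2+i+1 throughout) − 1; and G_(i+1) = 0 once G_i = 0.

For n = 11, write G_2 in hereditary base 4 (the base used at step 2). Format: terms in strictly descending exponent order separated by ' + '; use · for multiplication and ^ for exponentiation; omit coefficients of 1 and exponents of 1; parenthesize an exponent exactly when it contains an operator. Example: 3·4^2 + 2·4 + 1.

4^(4 + 1) + 3

(0) 11|_2 = 2^(2 + 1) + 2 + 1 ↦ 3^(3 + 1) + 3 + 1|_3 = 85 ⇒ 84
(1) 84|_3 = 3^(3 + 1) + 3 ↦ 4^(4 + 1) + 4|_4 = 1028 ⇒ 1027
(2) 1027|_4 = 4^(4 + 1) + 3 ↦ 5^(5 + 1) + 3|_5 = 15628 ⇒ 15627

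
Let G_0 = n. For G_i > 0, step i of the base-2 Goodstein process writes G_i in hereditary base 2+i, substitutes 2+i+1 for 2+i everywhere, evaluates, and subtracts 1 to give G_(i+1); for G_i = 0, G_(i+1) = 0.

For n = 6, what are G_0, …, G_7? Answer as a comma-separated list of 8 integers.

base 2: 6 = 2^2 + 2; at 3: 3^3 + 3 = 30; next = 29
base 3: 29 = 3^3 + 2; at 4: 4^4 + 2 = 258; next = 257
base 4: 257 = 4^4 + 1; at 5: 5^5 + 1 = 3126; next = 3125
base 5: 3125 = 5^5; at 6: 6^6 = 46656; next = 46655
base 6: 46655 = 5·6^5 + 5·6^4 + 5·6^3 + 5·6^2 + 5·6 + 5; at 7: 5·7^5 + 5·7^4 + 5·7^3 + 5·7^2 + 5·7 + 5 = 98040; next = 98039
base 7: 98039 = 5·7^5 + 5·7^4 + 5·7^3 + 5·7^2 + 5·7 + 4; at 8: 5·8^5 + 5·8^4 + 5·8^3 + 5·8^2 + 5·8 + 4 = 187244; next = 187243
base 8: 187243 = 5·8^5 + 5·8^4 + 5·8^3 + 5·8^2 + 5·8 + 3; at 9: 5·9^5 + 5·9^4 + 5·9^3 + 5·9^2 + 5·9 + 3 = 332148; next = 332147

6, 29, 257, 3125, 46655, 98039, 187243, 332147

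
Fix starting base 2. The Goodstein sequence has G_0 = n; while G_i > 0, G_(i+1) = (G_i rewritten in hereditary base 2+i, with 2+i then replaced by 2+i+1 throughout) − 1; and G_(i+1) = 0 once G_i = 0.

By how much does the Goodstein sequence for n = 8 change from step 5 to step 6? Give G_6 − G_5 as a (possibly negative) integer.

31907376

(0) 8|_2 = 2^(2 + 1) ↦ 3^(3 + 1)|_3 = 81 ⇒ 80
(1) 80|_3 = 2·3^3 + 2·3^2 + 2·3 + 2 ↦ 2·4^4 + 2·4^2 + 2·4 + 2|_4 = 554 ⇒ 553
(2) 553|_4 = 2·4^4 + 2·4^2 + 2·4 + 1 ↦ 2·5^5 + 2·5^2 + 2·5 + 1|_5 = 6311 ⇒ 6310
(3) 6310|_5 = 2·5^5 + 2·5^2 + 2·5 ↦ 2·6^6 + 2·6^2 + 2·6|_6 = 93396 ⇒ 93395
(4) 93395|_6 = 2·6^6 + 2·6^2 + 6 + 5 ↦ 2·7^7 + 2·7^2 + 7 + 5|_7 = 1647196 ⇒ 1647195
(5) 1647195|_7 = 2·7^7 + 2·7^2 + 7 + 4 ↦ 2·8^8 + 2·8^2 + 8 + 4|_8 = 33554572 ⇒ 33554571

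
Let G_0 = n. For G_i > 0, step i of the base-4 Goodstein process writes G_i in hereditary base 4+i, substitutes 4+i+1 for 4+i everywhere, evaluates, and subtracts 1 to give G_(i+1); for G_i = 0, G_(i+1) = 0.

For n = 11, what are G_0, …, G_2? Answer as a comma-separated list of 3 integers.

11, 12, 13

G_0=11  [base 4] 2·4 + 3  →[4↦5]→  2·5 + 3 = 13  −1 ⇒ G_1=12
G_1=12  [base 5] 2·5 + 2  →[5↦6]→  2·6 + 2 = 14  −1 ⇒ G_2=13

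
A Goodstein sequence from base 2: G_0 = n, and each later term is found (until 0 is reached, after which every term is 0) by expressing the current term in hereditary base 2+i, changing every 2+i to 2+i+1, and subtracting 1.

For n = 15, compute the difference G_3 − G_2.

step 0: 15 = 2^(2 + 1) + 2^2 + 2 + 1; sub 3 for 2: 3^(3 + 1) + 3^3 + 3 + 1; = 112; G_1 = 112−1 = 111
step 1: 111 = 3^(3 + 1) + 3^3 + 3; sub 4 for 3: 4^(4 + 1) + 4^4 + 4; = 1284; G_2 = 1284−1 = 1283
step 2: 1283 = 4^(4 + 1) + 4^4 + 3; sub 5 for 4: 5^(5 + 1) + 5^5 + 3; = 18753; G_3 = 18753−1 = 18752

17469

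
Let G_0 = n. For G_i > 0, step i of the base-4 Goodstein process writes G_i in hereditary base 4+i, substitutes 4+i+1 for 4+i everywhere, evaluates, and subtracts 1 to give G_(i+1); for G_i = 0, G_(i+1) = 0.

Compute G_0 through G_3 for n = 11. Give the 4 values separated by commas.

11, 12, 13, 14

G_0 = 11. HB_4(11) = 2·4 + 3. Bump = 13. G_1 = 12.
G_1 = 12. HB_5(12) = 2·5 + 2. Bump = 14. G_2 = 13.
G_2 = 13. HB_6(13) = 2·6 + 1. Bump = 15. G_3 = 14.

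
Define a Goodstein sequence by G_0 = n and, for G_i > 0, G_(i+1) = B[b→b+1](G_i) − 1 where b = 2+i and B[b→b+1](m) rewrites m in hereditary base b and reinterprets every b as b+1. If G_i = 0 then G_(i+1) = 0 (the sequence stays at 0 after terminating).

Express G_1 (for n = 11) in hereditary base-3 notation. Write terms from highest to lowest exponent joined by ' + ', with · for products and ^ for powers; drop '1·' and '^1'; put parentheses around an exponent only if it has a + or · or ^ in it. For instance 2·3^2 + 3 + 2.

3^(3 + 1) + 3

step 0: 11 = 2^(2 + 1) + 2 + 1; sub 3 for 2: 3^(3 + 1) + 3 + 1; = 85; G_1 = 85−1 = 84
step 1: 84 = 3^(3 + 1) + 3; sub 4 for 3: 4^(4 + 1) + 4; = 1028; G_2 = 1028−1 = 1027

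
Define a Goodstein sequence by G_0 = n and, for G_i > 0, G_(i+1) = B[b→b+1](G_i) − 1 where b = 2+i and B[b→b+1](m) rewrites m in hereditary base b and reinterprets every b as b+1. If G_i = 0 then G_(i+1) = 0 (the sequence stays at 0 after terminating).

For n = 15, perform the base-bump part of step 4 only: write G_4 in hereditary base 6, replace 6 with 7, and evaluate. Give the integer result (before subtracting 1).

6588345

(0) 15|_2 = 2^(2 + 1) + 2^2 + 2 + 1 ↦ 3^(3 + 1) + 3^3 + 3 + 1|_3 = 112 ⇒ 111
(1) 111|_3 = 3^(3 + 1) + 3^3 + 3 ↦ 4^(4 + 1) + 4^4 + 4|_4 = 1284 ⇒ 1283
(2) 1283|_4 = 4^(4 + 1) + 4^4 + 3 ↦ 5^(5 + 1) + 5^5 + 3|_5 = 18753 ⇒ 18752
(3) 18752|_5 = 5^(5 + 1) + 5^5 + 2 ↦ 6^(6 + 1) + 6^6 + 2|_6 = 326594 ⇒ 326593
(4) 326593|_6 = 6^(6 + 1) + 6^6 + 1 ↦ 7^(7 + 1) + 7^7 + 1|_7 = 6588345 ⇒ 6588344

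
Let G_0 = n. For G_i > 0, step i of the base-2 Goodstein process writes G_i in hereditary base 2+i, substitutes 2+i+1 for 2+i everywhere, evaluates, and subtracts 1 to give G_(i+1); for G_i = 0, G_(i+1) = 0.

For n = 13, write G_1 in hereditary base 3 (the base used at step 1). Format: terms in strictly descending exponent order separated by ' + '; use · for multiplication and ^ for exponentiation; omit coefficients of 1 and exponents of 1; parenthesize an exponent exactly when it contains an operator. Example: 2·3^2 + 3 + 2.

3^(3 + 1) + 3^3

step 0: 13 = 2^(2 + 1) + 2^2 + 1; sub 3 for 2: 3^(3 + 1) + 3^3 + 1; = 109; G_1 = 109−1 = 108
step 1: 108 = 3^(3 + 1) + 3^3; sub 4 for 3: 4^(4 + 1) + 4^4; = 1280; G_2 = 1280−1 = 1279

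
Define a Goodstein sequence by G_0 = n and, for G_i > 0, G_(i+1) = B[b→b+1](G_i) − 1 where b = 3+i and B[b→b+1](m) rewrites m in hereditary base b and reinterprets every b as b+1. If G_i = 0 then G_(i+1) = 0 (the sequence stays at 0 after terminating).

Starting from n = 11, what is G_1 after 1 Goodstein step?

17

(0) 11|_3 = 3^2 + 2 ↦ 4^2 + 2|_4 = 18 ⇒ 17
(1) 17|_4 = 4^2 + 1 ↦ 5^2 + 1|_5 = 26 ⇒ 25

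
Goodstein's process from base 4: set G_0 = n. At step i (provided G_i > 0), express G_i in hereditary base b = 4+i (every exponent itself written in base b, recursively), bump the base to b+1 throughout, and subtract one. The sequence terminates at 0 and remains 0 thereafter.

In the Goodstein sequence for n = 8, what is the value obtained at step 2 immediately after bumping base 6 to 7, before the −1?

10

G_0 = 8. HB_4(8) = 2·4. Bump = 10. G_1 = 9.
G_1 = 9. HB_5(9) = 5 + 4. Bump = 10. G_2 = 9.
G_2 = 9. HB_6(9) = 6 + 3. Bump = 10. G_3 = 9.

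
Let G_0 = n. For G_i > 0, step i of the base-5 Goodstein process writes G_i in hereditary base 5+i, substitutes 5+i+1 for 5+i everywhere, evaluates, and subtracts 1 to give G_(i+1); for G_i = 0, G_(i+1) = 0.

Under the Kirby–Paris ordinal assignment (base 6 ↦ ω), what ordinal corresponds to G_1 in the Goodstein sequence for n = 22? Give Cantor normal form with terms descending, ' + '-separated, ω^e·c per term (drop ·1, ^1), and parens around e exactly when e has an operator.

ω·4 + 1

[0] 22 ≡ 4·5 + 2 (base 5). Lift 6: 26. −1: 25.
[1] 25 ≡ 4·6 + 1 (base 6). Lift 7: 29. −1: 28.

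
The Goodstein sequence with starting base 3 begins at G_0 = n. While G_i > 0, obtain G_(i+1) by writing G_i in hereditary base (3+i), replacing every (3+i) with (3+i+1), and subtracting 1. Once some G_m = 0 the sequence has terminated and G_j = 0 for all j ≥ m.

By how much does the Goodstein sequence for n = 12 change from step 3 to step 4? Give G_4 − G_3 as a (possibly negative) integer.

base 3: 12 = 3^2 + 3; at 4: 4^2 + 4 = 20; next = 19
base 4: 19 = 4^2 + 3; at 5: 5^2 + 3 = 28; next = 27
base 5: 27 = 5^2 + 2; at 6: 6^2 + 2 = 38; next = 37
base 6: 37 = 6^2 + 1; at 7: 7^2 + 1 = 50; next = 49

12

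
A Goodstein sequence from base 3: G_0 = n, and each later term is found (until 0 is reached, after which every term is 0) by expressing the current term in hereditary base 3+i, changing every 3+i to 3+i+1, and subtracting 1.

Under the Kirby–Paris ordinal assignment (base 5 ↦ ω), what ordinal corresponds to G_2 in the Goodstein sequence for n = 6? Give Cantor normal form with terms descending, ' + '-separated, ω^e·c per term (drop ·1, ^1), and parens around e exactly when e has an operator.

ω + 2

G_0=6  [base 3] 2·3  →[3↦4]→  2·4 = 8  −1 ⇒ G_1=7
G_1=7  [base 4] 4 + 3  →[4↦5]→  5 + 3 = 8  −1 ⇒ G_2=7
G_2=7  [base 5] 5 + 2  →[5↦6]→  6 + 2 = 8  −1 ⇒ G_3=7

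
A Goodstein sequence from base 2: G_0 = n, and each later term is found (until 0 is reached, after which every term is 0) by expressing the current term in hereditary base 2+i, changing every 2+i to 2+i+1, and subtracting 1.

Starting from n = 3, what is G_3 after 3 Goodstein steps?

[0] 3 ≡ 2 + 1 (base 2). Lift 3: 4. −1: 3.
[1] 3 ≡ 3 (base 3). Lift 4: 4. −1: 3.
[2] 3 ≡ 3 (base 4). Lift 5: 3. −1: 2.
[3] 2 ≡ 2 (base 5). Lift 6: 2. −1: 1.

2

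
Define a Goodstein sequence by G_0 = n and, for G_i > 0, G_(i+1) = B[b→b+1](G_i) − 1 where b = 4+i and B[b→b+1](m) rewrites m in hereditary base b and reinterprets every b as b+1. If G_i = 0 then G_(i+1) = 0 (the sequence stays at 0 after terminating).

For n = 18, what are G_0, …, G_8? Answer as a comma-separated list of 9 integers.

(0) 18|_4 = 4^2 + 2 ↦ 5^2 + 2|_5 = 27 ⇒ 26
(1) 26|_5 = 5^2 + 1 ↦ 6^2 + 1|_6 = 37 ⇒ 36
(2) 36|_6 = 6^2 ↦ 7^2|_7 = 49 ⇒ 48
(3) 48|_7 = 6·7 + 6 ↦ 6·8 + 6|_8 = 54 ⇒ 53
(4) 53|_8 = 6·8 + 5 ↦ 6·9 + 5|_9 = 59 ⇒ 58
(5) 58|_9 = 6·9 + 4 ↦ 6·10 + 4|_10 = 64 ⇒ 63
(6) 63|_10 = 6·10 + 3 ↦ 6·11 + 3|_11 = 69 ⇒ 68
(7) 68|_11 = 6·11 + 2 ↦ 6·12 + 2|_12 = 74 ⇒ 73

18, 26, 36, 48, 53, 58, 63, 68, 73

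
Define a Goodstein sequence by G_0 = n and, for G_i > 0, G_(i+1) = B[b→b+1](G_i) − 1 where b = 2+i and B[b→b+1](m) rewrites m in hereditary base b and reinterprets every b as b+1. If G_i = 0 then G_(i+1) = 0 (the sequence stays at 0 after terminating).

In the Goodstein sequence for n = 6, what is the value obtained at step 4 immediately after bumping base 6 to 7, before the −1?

step 0: 6 = 2^2 + 2; sub 3 for 2: 3^3 + 3; = 30; G_1 = 30−1 = 29
step 1: 29 = 3^3 + 2; sub 4 for 3: 4^4 + 2; = 258; G_2 = 258−1 = 257
step 2: 257 = 4^4 + 1; sub 5 for 4: 5^5 + 1; = 3126; G_3 = 3126−1 = 3125
step 3: 3125 = 5^5; sub 6 for 5: 6^6; = 46656; G_4 = 46656−1 = 46655
step 4: 46655 = 5·6^5 + 5·6^4 + 5·6^3 + 5·6^2 + 5·6 + 5; sub 7 for 6: 5·7^5 + 5·7^4 + 5·7^3 + 5·7^2 + 5·7 + 5; = 98040; G_5 = 98040−1 = 98039

98040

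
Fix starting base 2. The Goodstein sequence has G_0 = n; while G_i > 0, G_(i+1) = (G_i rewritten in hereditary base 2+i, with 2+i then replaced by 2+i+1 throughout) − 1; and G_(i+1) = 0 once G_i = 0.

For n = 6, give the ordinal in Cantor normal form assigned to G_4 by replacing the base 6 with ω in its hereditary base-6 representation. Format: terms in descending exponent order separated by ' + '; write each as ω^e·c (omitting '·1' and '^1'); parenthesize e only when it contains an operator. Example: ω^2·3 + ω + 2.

ω^5·5 + ω^4·5 + ω^3·5 + ω^2·5 + ω·5 + 5

step 0: 6 = 2^2 + 2; sub 3 for 2: 3^3 + 3; = 30; G_1 = 30−1 = 29
step 1: 29 = 3^3 + 2; sub 4 for 3: 4^4 + 2; = 258; G_2 = 258−1 = 257
step 2: 257 = 4^4 + 1; sub 5 for 4: 5^5 + 1; = 3126; G_3 = 3126−1 = 3125
step 3: 3125 = 5^5; sub 6 for 5: 6^6; = 46656; G_4 = 46656−1 = 46655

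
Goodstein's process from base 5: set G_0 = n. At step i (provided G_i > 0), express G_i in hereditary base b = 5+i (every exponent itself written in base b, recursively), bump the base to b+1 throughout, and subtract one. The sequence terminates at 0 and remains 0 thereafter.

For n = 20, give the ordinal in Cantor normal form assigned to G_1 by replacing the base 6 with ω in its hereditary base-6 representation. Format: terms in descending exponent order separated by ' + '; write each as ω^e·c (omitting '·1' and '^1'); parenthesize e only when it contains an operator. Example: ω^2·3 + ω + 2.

step 0: 20 = 4·5; sub 6 for 5: 4·6; = 24; G_1 = 24−1 = 23
step 1: 23 = 3·6 + 5; sub 7 for 6: 3·7 + 5; = 26; G_2 = 26−1 = 25

ω·3 + 5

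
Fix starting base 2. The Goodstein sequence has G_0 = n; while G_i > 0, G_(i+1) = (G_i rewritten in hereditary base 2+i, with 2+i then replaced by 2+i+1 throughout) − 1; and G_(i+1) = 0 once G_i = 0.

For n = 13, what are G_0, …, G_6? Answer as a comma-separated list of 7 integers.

[0] 13 ≡ 2^(2 + 1) + 2^2 + 1 (base 2). Lift 3: 109. −1: 108.
[1] 108 ≡ 3^(3 + 1) + 3^3 (base 3). Lift 4: 1280. −1: 1279.
[2] 1279 ≡ 4^(4 + 1) + 3·4^3 + 3·4^2 + 3·4 + 3 (base 4). Lift 5: 16093. −1: 16092.
[3] 16092 ≡ 5^(5 + 1) + 3·5^3 + 3·5^2 + 3·5 + 2 (base 5). Lift 6: 280712. −1: 280711.
[4] 280711 ≡ 6^(6 + 1) + 3·6^3 + 3·6^2 + 3·6 + 1 (base 6). Lift 7: 5765999. −1: 5765998.
[5] 5765998 ≡ 7^(7 + 1) + 3·7^3 + 3·7^2 + 3·7 (base 7). Lift 8: 134219480. −1: 134219479.

13, 108, 1279, 16092, 280711, 5765998, 134219479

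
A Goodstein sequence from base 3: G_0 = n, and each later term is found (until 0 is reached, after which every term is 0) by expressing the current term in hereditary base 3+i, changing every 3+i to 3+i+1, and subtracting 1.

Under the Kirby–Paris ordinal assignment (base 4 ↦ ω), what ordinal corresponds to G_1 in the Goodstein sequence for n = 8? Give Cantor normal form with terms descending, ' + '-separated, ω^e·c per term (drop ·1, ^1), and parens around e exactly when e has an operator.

ω·2 + 1

G_0=8  [base 3] 2·3 + 2  →[3↦4]→  2·4 + 2 = 10  −1 ⇒ G_1=9
G_1=9  [base 4] 2·4 + 1  →[4↦5]→  2·5 + 1 = 11  −1 ⇒ G_2=10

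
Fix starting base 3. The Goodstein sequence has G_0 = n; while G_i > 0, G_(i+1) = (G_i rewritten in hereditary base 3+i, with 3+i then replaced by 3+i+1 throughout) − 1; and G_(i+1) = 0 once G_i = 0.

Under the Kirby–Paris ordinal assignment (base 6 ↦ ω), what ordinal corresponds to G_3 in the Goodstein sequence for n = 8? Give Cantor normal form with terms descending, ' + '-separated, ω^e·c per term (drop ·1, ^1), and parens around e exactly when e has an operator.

[0] 8 ≡ 2·3 + 2 (base 3). Lift 4: 10. −1: 9.
[1] 9 ≡ 2·4 + 1 (base 4). Lift 5: 11. −1: 10.
[2] 10 ≡ 2·5 (base 5). Lift 6: 12. −1: 11.
[3] 11 ≡ 6 + 5 (base 6). Lift 7: 12. −1: 11.

ω + 5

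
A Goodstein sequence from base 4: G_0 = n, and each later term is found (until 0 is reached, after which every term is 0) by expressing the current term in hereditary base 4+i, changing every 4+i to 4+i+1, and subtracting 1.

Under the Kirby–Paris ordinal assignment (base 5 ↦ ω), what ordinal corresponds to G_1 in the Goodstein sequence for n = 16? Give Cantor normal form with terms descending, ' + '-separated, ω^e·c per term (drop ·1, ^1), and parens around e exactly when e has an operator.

ω·4 + 4

16 —HB4→ 4^2 —bump→ 5^2 = 25 —(−1)→ 24
24 —HB5→ 4·5 + 4 —bump→ 4·6 + 4 = 28 —(−1)→ 27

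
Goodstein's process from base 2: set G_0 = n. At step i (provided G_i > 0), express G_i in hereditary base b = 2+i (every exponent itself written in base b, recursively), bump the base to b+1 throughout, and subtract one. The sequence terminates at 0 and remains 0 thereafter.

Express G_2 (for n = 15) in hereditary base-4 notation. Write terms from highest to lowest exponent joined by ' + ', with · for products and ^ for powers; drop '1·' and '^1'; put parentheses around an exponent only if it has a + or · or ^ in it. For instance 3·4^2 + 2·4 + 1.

4^(4 + 1) + 4^4 + 3

(0) 15|_2 = 2^(2 + 1) + 2^2 + 2 + 1 ↦ 3^(3 + 1) + 3^3 + 3 + 1|_3 = 112 ⇒ 111
(1) 111|_3 = 3^(3 + 1) + 3^3 + 3 ↦ 4^(4 + 1) + 4^4 + 4|_4 = 1284 ⇒ 1283
(2) 1283|_4 = 4^(4 + 1) + 4^4 + 3 ↦ 5^(5 + 1) + 5^5 + 3|_5 = 18753 ⇒ 18752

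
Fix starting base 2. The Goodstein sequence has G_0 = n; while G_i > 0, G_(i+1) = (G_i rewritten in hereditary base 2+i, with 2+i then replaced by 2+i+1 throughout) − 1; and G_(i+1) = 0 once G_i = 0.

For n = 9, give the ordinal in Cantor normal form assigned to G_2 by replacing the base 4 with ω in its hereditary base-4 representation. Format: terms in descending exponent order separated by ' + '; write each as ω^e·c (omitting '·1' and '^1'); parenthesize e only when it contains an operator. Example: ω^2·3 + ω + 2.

9 —HB2→ 2^(2 + 1) + 1 —bump→ 3^(3 + 1) + 1 = 82 —(−1)→ 81
81 —HB3→ 3^(3 + 1) —bump→ 4^(4 + 1) = 1024 —(−1)→ 1023
1023 —HB4→ 3·4^4 + 3·4^3 + 3·4^2 + 3·4 + 3 —bump→ 3·5^5 + 3·5^3 + 3·5^2 + 3·5 + 3 = 9843 —(−1)→ 9842

ω^ω·3 + ω^3·3 + ω^2·3 + ω·3 + 3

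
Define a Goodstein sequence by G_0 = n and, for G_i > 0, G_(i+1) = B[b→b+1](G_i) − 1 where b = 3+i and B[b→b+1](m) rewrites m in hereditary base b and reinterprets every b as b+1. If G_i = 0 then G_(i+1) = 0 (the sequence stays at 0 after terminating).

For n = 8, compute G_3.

step 0: 8 = 2·3 + 2; sub 4 for 3: 2·4 + 2; = 10; G_1 = 10−1 = 9
step 1: 9 = 2·4 + 1; sub 5 for 4: 2·5 + 1; = 11; G_2 = 11−1 = 10
step 2: 10 = 2·5; sub 6 for 5: 2·6; = 12; G_3 = 12−1 = 11
step 3: 11 = 6 + 5; sub 7 for 6: 7 + 5; = 12; G_4 = 12−1 = 11

11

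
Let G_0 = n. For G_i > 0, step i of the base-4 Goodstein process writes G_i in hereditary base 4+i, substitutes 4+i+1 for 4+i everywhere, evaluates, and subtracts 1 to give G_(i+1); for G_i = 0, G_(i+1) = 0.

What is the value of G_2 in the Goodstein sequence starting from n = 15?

[0] 15 ≡ 3·4 + 3 (base 4). Lift 5: 18. −1: 17.
[1] 17 ≡ 3·5 + 2 (base 5). Lift 6: 20. −1: 19.
[2] 19 ≡ 3·6 + 1 (base 6). Lift 7: 22. −1: 21.

19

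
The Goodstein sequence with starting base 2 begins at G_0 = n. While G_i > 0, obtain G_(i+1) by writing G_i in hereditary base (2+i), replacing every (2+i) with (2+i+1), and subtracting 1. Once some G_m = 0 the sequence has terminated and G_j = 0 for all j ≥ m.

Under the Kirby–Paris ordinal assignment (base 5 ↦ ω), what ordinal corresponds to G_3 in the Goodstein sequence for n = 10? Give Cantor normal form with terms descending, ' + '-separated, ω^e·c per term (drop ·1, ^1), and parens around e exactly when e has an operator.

G_0 = 10. HB_2(10) = 2^(2 + 1) + 2. Bump = 84. G_1 = 83.
G_1 = 83. HB_3(83) = 3^(3 + 1) + 2. Bump = 1026. G_2 = 1025.
G_2 = 1025. HB_4(1025) = 4^(4 + 1) + 1. Bump = 15626. G_3 = 15625.
G_3 = 15625. HB_5(15625) = 5^(5 + 1). Bump = 279936. G_4 = 279935.

ω^(ω + 1)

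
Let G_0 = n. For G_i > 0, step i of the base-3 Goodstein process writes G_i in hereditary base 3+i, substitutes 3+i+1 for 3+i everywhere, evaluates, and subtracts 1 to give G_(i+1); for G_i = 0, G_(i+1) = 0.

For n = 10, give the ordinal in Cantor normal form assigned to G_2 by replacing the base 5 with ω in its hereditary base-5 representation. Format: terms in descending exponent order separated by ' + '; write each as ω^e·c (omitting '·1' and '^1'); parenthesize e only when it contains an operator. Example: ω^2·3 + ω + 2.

ω·4 + 4

base 3: 10 = 3^2 + 1; at 4: 4^2 + 1 = 17; next = 16
base 4: 16 = 4^2; at 5: 5^2 = 25; next = 24
base 5: 24 = 4·5 + 4; at 6: 4·6 + 4 = 28; next = 27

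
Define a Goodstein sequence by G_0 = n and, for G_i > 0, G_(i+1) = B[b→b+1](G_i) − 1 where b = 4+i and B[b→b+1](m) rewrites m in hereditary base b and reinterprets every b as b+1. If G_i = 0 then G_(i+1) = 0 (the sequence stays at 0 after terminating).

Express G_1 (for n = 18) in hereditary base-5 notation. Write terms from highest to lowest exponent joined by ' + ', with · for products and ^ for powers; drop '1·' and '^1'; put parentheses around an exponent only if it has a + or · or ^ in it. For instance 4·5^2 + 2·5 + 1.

G_0 = 18. HB_4(18) = 4^2 + 2. Bump = 27. G_1 = 26.
G_1 = 26. HB_5(26) = 5^2 + 1. Bump = 37. G_2 = 36.

5^2 + 1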